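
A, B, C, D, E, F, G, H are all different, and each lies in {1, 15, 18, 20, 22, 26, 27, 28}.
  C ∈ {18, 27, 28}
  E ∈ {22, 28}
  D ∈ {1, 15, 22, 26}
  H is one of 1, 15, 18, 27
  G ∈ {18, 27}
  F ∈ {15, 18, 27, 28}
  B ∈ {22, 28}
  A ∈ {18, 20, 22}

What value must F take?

15

The 8 variables draw from only 8 values {1, 15, 18, 20, 22, 26, 27, 28}, so each is used; only A can be 20, hence A = 20.
The 7 still-open variables draw from only 7 values {1, 15, 18, 22, 26, 27, 28}, so each is used; only D can be 26, hence D = 26.
The 6 still-open variables draw from only 6 values {1, 15, 18, 22, 27, 28}, so each is used; only H can be 1, hence H = 1.
Among the 5 still-open variables, 15 fits only F (and all 5 values in {15, 18, 22, 27, 28} must be used), so F = 15.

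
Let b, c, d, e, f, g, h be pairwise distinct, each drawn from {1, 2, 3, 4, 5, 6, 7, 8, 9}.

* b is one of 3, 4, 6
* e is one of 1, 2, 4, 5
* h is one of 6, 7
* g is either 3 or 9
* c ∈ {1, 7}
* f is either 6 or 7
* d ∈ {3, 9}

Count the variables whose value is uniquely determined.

2

d and g share exactly the 2 values {3, 9}; by pigeonhole those values go to them, so strike 3, 9 from b.
f and h share exactly the 2 values {6, 7}; by pigeonhole those values go to them, so strike 6, 7 from b, c.
b must be 4 (only option left). Remove 4 from e.
That leaves c = 1. Eliminate 1 elsewhere: e.
Determined: b=4, c=1. The other variables each still have more than one consistent value. That makes 2.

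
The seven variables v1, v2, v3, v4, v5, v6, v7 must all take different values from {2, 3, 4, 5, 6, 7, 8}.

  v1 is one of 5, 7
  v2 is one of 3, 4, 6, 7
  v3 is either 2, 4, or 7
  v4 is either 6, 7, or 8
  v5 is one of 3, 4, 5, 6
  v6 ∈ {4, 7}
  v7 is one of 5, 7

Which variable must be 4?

Among the 7 variables, 2 fits only v3 (and all 7 values in {2, 3, 4, 5, 6, 7, 8} must be used), so v3 = 2.
Among the 6 still-open variables, 8 fits only v4 (and all 6 values in {3, 4, 5, 6, 7, 8} must be used), so v4 = 8.
The 2 variables v1 and v7 are confined to {5, 7}, which locks those values in; drop them from v2, v5, v6.
So 4 goes to v6.

v6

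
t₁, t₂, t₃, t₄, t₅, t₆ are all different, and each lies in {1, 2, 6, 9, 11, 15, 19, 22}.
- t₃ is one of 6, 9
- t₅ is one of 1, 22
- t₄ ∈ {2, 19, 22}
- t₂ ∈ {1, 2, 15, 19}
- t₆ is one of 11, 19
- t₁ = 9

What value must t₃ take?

t₁ has just one choice, so t₁ = 9. Strike 9 from t₃.
So t₃ = 6.

6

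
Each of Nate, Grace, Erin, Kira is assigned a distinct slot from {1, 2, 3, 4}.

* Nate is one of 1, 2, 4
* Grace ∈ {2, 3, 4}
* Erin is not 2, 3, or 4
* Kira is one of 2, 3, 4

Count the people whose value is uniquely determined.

Erin has just one choice, so Erin = 1. So Nate can't be 1.
Determined: Erin=1. The other people each still have more than one consistent value. That makes 1.

1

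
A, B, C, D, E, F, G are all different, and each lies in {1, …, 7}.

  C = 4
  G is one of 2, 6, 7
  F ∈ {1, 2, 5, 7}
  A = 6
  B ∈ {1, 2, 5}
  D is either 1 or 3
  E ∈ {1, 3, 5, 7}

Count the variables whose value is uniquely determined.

A's domain is down to {6}, so A = 6. Eliminate 6 elsewhere: G.
That leaves C = 4.
Determined: A=6, C=4. The other variables each still have more than one consistent value. That makes 2.

2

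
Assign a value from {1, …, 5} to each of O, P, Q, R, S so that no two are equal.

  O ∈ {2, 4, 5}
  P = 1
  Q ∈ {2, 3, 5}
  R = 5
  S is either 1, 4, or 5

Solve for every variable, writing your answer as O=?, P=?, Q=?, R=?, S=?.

O=2, P=1, Q=3, R=5, S=4

P's domain is down to {1}, so P = 1. Eliminate 1 elsewhere: S.
R's domain is down to {5}, so R = 5. Remove 5 from O, Q, S.
S has just one choice, so S = 4. Remove 4 from O.
O's domain is down to {2}, so O = 2. Remove 2 from Q.
Q must be 3 (only option left).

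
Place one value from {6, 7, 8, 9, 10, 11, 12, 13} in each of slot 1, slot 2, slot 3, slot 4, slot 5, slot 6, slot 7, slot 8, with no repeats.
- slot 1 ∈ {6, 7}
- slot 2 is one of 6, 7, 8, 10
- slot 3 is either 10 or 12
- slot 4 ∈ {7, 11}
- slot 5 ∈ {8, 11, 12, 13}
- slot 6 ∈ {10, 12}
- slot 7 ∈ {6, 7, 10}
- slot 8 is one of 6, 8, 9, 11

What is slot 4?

The 8 variables together cover exactly {6, 7, 8, 9, 10, 11, 12, 13} — 8 values for 8 variables — and 9 appears only in slot 8's list, so slot 8 = 9.
Among the 7 still-open variables, 13 fits only slot 5 (and all 7 values in {6, 7, 8, 10, 11, 12, 13} must be used), so slot 5 = 13.
Among the 6 still-open variables, 8 fits only slot 2 (and all 6 values in {6, 7, 8, 10, 11, 12} must be used), so slot 2 = 8.
The 5 still-open variables together cover exactly {6, 7, 10, 11, 12} — 5 values for 5 variables — and 11 appears only in slot 4's list, so slot 4 = 11.

11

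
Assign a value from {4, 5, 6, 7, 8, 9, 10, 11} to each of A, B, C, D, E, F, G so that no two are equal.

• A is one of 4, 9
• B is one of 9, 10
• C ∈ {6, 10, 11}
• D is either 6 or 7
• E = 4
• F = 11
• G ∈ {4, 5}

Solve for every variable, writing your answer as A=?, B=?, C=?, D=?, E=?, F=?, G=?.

A=9, B=10, C=6, D=7, E=4, F=11, G=5

E has just one choice, so E = 4. Eliminate 4 elsewhere: A, G.
F has just one choice, so F = 11. Remove 11 from C.
That leaves G = 5.
That leaves A = 9. Eliminate 9 elsewhere: B.
B has just one choice, so B = 10. Strike 10 from C.
C's domain is down to {6}, so C = 6. Remove 6 from D.
D must be 7 (only option left).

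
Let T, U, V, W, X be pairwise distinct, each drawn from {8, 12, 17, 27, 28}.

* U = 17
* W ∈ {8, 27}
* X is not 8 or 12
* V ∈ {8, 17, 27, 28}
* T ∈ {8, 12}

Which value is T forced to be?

12

U's domain is down to {17}, so U = 17. Eliminate 17 elsewhere: V, X.
The 4 still-open variables draw from only 4 values {8, 12, 27, 28}, so each is used; only T can be 12, hence T = 12.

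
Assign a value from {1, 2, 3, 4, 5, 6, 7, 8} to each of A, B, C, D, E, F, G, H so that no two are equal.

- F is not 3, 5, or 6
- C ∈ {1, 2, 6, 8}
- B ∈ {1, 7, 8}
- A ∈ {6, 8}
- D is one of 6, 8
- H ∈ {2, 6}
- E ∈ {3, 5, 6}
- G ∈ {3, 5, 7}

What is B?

7

The 8 variables draw from only 8 values {1, 2, 3, 4, 5, 6, 7, 8}, so each is used; only F can be 4, hence F = 4.
The 2 variables A and D are confined to {6, 8}, which locks those values in; drop them from B, C, E, H.
That leaves H = 2. So C can't be 2.
C has just one choice, so C = 1. Strike 1 from B.
So B = 7.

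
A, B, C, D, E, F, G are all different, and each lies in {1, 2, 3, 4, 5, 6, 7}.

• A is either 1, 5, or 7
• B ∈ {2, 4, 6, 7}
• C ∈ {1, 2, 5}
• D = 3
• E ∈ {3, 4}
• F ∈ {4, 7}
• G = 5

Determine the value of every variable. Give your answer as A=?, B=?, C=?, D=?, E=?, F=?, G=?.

D's domain is down to {3}, so D = 3. So E can't be 3.
E must be 4 (only option left). Remove 4 from B, F.
That leaves F = 7. Remove 7 from A, B.
G's domain is down to {5}, so G = 5. Strike 5 from A, C.
A has just one choice, so A = 1. Remove 1 from C.
C has just one choice, so C = 2. So B can't be 2.
That leaves B = 6.

A=1, B=6, C=2, D=3, E=4, F=7, G=5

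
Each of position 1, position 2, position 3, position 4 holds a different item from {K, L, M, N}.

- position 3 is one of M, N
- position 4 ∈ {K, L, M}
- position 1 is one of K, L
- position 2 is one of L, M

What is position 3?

N

The 4 variables draw from only 4 values {K, L, M, N}, so each is used; only position 3 can be N, hence position 3 = N.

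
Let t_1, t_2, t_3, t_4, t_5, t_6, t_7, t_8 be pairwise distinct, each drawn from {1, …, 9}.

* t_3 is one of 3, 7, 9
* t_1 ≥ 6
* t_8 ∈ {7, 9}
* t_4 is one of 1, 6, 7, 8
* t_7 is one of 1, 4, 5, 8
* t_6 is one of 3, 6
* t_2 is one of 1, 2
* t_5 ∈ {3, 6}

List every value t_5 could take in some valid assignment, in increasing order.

t_5 and t_6 share exactly the 2 values {3, 6}; by pigeonhole those values go to them, so strike 3, 6 from t_1, t_3, t_4.
The 2 variables t_3 and t_8 are confined to {7, 9}, which locks those values in; drop them from t_1, t_4.
That leaves t_1 = 8. Strike 8 from t_4, t_7.
That leaves t_4 = 1. So t_2, t_7 can't be 1.
t_2 must be 2 (only option left).
No further eliminations apply; t_5 can still be any of 3, 6.

3, 6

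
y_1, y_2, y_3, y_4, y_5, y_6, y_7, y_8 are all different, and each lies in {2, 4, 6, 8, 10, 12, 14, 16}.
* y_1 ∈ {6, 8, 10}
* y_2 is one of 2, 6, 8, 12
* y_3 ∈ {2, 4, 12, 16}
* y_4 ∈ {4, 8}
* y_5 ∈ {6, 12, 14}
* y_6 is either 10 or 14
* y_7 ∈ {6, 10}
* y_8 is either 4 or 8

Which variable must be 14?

y_6

The 8 variables draw from only 8 values {2, 4, 6, 8, 10, 12, 14, 16}, so each is used; only y_3 can be 16, hence y_3 = 16.
Among the 7 still-open variables, 2 fits only y_2 (and all 7 values in {2, 4, 6, 8, 10, 12, 14} must be used), so y_2 = 2.
The 6 still-open variables together cover exactly {4, 6, 8, 10, 12, 14} — 6 values for 6 variables — and 12 appears only in y_5's list, so y_5 = 12.
Among the 5 still-open variables, 14 fits only y_6 (and all 5 values in {4, 6, 8, 10, 14} must be used), so y_6 = 14.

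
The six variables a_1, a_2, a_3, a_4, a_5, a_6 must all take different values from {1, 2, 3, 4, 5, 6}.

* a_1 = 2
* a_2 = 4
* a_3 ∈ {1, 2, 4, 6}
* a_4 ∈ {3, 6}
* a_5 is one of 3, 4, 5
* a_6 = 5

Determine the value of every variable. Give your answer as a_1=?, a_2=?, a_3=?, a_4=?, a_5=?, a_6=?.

a_1's domain is down to {2}, so a_1 = 2. So a_3 can't be 2.
That leaves a_2 = 4. So a_3, a_5 can't be 4.
That leaves a_6 = 5. So a_5 can't be 5.
a_5's domain is down to {3}, so a_5 = 3. So a_4 can't be 3.
a_4 has just one choice, so a_4 = 6. So a_3 can't be 6.
That leaves a_3 = 1.

a_1=2, a_2=4, a_3=1, a_4=6, a_5=3, a_6=5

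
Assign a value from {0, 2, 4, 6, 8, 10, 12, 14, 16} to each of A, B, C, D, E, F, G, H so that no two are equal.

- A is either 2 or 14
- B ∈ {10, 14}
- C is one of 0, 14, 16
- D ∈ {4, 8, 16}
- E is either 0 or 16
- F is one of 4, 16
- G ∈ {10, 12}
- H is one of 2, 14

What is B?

10

Among the 8 variables, 8 fits only D (and all 8 values in {0, 2, 4, 8, 10, 12, 14, 16} must be used), so D = 8.
The 7 still-open variables draw from only 7 values {0, 2, 4, 10, 12, 14, 16}, so each is used; only F can be 4, hence F = 4.
The 6 still-open variables together cover exactly {0, 2, 10, 12, 14, 16} — 6 values for 6 variables — and 12 appears only in G's list, so G = 12.
The 5 still-open variables together cover exactly {0, 2, 10, 14, 16} — 5 values for 5 variables — and 10 appears only in B's list, so B = 10.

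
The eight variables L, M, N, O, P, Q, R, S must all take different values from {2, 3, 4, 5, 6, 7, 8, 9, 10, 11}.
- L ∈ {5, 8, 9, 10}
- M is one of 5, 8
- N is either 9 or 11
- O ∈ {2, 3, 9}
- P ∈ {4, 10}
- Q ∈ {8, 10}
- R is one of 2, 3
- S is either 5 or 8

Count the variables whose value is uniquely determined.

4

Among the 8 variables, 4 fits only P (and all 8 values in {2, 3, 4, 5, 8, 9, 10, 11} must be used), so P = 4.
The 7 still-open variables draw from only 7 values {2, 3, 5, 8, 9, 10, 11}, so each is used; only N can be 11, hence N = 11.
The 2 variables M and S are confined to {5, 8}, which locks those values in; drop them from L, Q.
Q has just one choice, so Q = 10. Remove 10 from L.
L's domain is down to {9}, so L = 9. Strike 9 from O.
Determined: L=9, N=11, P=4, Q=10. The other variables each still have more than one consistent value. That makes 4.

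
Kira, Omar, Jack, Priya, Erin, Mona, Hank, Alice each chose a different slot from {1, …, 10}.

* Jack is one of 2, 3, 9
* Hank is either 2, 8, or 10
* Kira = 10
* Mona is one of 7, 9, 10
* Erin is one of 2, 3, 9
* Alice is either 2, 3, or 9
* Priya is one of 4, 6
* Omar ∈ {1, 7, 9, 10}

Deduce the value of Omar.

Kira must be 10 (only option left). Strike 10 from Omar, Mona, Hank.
Jack, Erin, Alice share exactly the 3 values {2, 3, 9}; by pigeonhole those values go to them, so strike 2, 3, 9 from Omar, Mona, Hank.
Mona has just one choice, so Mona = 7. Remove 7 from Omar.
So Omar = 1.

1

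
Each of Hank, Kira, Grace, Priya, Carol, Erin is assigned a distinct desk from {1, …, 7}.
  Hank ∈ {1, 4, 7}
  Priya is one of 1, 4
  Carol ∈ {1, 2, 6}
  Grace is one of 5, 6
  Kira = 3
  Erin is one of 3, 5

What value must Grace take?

Kira has just one choice, so Kira = 3. So Erin can't be 3.
Erin has just one choice, so Erin = 5. Remove 5 from Grace.
So Grace = 6.

6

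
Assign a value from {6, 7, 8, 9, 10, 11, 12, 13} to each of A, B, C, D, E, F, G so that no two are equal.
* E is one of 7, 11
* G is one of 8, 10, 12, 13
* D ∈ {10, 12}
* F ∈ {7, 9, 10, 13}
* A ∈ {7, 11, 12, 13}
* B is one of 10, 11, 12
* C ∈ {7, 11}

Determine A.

The 7 variables draw from only 7 values {7, 8, 9, 10, 11, 12, 13}, so each is used; only G can be 8, hence G = 8.
The 6 still-open variables draw from only 6 values {7, 9, 10, 11, 12, 13}, so each is used; only F can be 9, hence F = 9.
The 5 still-open variables draw from only 5 values {7, 10, 11, 12, 13}, so each is used; only A can be 13, hence A = 13.

13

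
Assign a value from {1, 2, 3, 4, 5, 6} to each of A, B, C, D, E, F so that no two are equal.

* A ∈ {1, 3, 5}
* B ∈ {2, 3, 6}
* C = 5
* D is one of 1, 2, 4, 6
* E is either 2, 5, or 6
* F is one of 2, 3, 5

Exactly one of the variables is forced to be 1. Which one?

A

C's domain is down to {5}, so C = 5. So A, E, F can't be 5.
The 5 still-open variables draw from only 5 values {1, 2, 3, 4, 6}, so each is used; only D can be 4, hence D = 4.
Among the 4 still-open variables, 1 fits only A (and all 4 values in {1, 2, 3, 6} must be used), so A = 1.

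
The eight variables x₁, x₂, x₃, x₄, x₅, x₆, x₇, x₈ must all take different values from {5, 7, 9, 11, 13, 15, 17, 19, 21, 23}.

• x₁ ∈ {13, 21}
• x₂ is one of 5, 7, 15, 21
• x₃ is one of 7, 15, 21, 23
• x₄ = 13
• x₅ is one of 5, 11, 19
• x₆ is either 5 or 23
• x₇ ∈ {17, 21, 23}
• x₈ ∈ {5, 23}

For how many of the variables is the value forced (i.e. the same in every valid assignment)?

x₄'s domain is down to {13}, so x₄ = 13. Strike 13 from x₁.
x₁ has just one choice, so x₁ = 21. So x₂, x₃, x₇ can't be 21.
The 2 variables x₆ and x₈ are confined to {5, 23}, which locks those values in; drop them from x₂, x₃, x₅, x₇.
x₇ has just one choice, so x₇ = 17.
Determined: x₁=21, x₄=13, x₇=17. The other variables each still have more than one consistent value. That makes 3.

3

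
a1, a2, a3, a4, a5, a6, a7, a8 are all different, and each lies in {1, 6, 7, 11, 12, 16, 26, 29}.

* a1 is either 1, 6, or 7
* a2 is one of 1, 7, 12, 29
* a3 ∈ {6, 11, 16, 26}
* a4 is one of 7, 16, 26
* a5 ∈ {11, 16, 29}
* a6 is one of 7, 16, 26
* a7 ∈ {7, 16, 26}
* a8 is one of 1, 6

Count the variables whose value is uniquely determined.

3

The 8 variables draw from only 8 values {1, 6, 7, 11, 12, 16, 26, 29}, so each is used; only a2 can be 12, hence a2 = 12.
The 7 still-open variables draw from only 7 values {1, 6, 7, 11, 16, 26, 29}, so each is used; only a5 can be 29, hence a5 = 29.
Among the 6 still-open variables, 11 fits only a3 (and all 6 values in {1, 6, 7, 11, 16, 26} must be used), so a3 = 11.
The 3 variables a4, a6, a7 are confined to {7, 16, 26}, which locks those values in; drop them from a1.
Determined: a2=12, a3=11, a5=29. The other variables each still have more than one consistent value. That makes 3.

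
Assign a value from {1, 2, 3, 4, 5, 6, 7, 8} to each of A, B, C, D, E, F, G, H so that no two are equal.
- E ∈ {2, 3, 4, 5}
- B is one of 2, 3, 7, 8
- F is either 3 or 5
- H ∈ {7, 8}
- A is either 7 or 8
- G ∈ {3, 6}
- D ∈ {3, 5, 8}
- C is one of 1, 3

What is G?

Among the 8 variables, 1 fits only C (and all 8 values in {1, 2, 3, 4, 5, 6, 7, 8} must be used), so C = 1.
Among the 7 still-open variables, 4 fits only E (and all 7 values in {2, 3, 4, 5, 6, 7, 8} must be used), so E = 4.
The 6 still-open variables draw from only 6 values {2, 3, 5, 6, 7, 8}, so each is used; only B can be 2, hence B = 2.
Among the 5 still-open variables, 6 fits only G (and all 5 values in {3, 5, 6, 7, 8} must be used), so G = 6.

6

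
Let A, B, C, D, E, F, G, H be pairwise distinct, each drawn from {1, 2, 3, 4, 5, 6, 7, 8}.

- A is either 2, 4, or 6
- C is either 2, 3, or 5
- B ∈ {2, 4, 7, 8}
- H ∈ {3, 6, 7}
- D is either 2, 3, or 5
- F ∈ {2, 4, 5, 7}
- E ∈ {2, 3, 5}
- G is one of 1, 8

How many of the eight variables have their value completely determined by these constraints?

The 8 variables draw from only 8 values {1, 2, 3, 4, 5, 6, 7, 8}, so each is used; only G can be 1, hence G = 1.
The 7 still-open variables together cover exactly {2, 3, 4, 5, 6, 7, 8} — 7 values for 7 variables — and 8 appears only in B's list, so B = 8.
C, D, E between them cover only {2, 3, 5} — a naked triple. Remove those values from A, F, H.
Determined: B=8, G=1. The other variables each still have more than one consistent value. That makes 2.

2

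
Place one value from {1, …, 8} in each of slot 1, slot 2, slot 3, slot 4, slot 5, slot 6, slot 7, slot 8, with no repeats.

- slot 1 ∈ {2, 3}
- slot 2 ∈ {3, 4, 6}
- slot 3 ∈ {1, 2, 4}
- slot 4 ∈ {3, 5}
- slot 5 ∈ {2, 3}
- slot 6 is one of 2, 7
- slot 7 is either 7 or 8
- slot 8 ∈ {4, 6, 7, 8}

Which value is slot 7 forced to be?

8

The 8 variables together cover exactly {1, 2, 3, 4, 5, 6, 7, 8} — 8 values for 8 variables — and 1 appears only in slot 3's list, so slot 3 = 1.
The 7 still-open variables draw from only 7 values {2, 3, 4, 5, 6, 7, 8}, so each is used; only slot 4 can be 5, hence slot 4 = 5.
slot 1 and slot 5 between them cover only {2, 3} — a naked pair. Remove those values from slot 2, slot 6.
slot 6's domain is down to {7}, so slot 6 = 7. So slot 7, slot 8 can't be 7.
So slot 7 = 8.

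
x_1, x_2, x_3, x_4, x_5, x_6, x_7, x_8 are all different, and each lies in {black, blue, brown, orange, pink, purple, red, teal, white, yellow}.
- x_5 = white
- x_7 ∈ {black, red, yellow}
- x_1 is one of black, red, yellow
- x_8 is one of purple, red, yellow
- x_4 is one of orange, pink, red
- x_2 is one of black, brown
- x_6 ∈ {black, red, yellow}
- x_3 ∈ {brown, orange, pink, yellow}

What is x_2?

x_5's domain is down to {white}, so x_5 = white.
Among the 7 still-open variables, purple fits only x_8 (and all 7 values in {black, brown, orange, pink, purple, red, yellow} must be used), so x_8 = purple.
x_1, x_6, x_7 share exactly the 3 values {black, red, yellow}; by pigeonhole those values go to them, so strike black, red, yellow from x_2, x_3, x_4.
So x_2 = brown.

brown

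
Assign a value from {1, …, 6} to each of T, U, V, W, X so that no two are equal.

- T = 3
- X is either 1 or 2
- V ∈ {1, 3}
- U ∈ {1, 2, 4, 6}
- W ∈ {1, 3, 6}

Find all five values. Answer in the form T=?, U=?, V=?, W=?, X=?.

T must be 3 (only option left). Strike 3 from V, W.
That leaves V = 1. Remove 1 from U, W, X.
W's domain is down to {6}, so W = 6. Eliminate 6 elsewhere: U.
X has just one choice, so X = 2. Strike 2 from U.
U's domain is down to {4}, so U = 4.

T=3, U=4, V=1, W=6, X=2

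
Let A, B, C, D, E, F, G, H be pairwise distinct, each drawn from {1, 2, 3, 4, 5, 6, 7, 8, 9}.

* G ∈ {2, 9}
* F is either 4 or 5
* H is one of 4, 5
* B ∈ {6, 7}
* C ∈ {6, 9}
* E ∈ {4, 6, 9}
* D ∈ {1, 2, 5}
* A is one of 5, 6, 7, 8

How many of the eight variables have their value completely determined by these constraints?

4

The 8 variables together cover exactly {1, 2, 4, 5, 6, 7, 8, 9} — 8 values for 8 variables — and 1 appears only in D's list, so D = 1.
Among the 7 still-open variables, 2 fits only G (and all 7 values in {2, 4, 5, 6, 7, 8, 9} must be used), so G = 2.
Among the 6 still-open variables, 8 fits only A (and all 6 values in {4, 5, 6, 7, 8, 9} must be used), so A = 8.
Among the 5 still-open variables, 7 fits only B (and all 5 values in {4, 5, 6, 7, 9} must be used), so B = 7.
F and H share exactly the 2 values {4, 5}; by pigeonhole those values go to them, so strike 4, 5 from E.
Determined: A=8, B=7, D=1, G=2. The other variables each still have more than one consistent value. That makes 4.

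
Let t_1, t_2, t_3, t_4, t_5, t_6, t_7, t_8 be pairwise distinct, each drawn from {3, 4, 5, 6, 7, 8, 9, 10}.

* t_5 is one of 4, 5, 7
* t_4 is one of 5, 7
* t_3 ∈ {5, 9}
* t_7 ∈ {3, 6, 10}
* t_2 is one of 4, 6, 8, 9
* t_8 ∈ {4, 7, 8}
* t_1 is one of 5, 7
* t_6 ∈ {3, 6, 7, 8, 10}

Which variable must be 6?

t_2

The 2 variables t_1 and t_4 are confined to {5, 7}, which locks those values in; drop them from t_3, t_5, t_6, t_8.
t_3 must be 9 (only option left). Remove 9 from t_2.
t_5's domain is down to {4}, so t_5 = 4. So t_2, t_8 can't be 4.
t_8's domain is down to {8}, so t_8 = 8. Eliminate 8 elsewhere: t_2, t_6.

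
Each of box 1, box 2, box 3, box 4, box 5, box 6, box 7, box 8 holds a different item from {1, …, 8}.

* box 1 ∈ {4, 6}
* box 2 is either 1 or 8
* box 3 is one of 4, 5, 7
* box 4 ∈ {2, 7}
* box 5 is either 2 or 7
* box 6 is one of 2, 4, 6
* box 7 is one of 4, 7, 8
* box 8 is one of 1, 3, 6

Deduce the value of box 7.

The 8 variables draw from only 8 values {1, 2, 3, 4, 5, 6, 7, 8}, so each is used; only box 8 can be 3, hence box 8 = 3.
The 7 still-open variables draw from only 7 values {1, 2, 4, 5, 6, 7, 8}, so each is used; only box 2 can be 1, hence box 2 = 1.
The 6 still-open variables together cover exactly {2, 4, 5, 6, 7, 8} — 6 values for 6 variables — and 5 appears only in box 3's list, so box 3 = 5.
The 5 still-open variables draw from only 5 values {2, 4, 6, 7, 8}, so each is used; only box 7 can be 8, hence box 7 = 8.

8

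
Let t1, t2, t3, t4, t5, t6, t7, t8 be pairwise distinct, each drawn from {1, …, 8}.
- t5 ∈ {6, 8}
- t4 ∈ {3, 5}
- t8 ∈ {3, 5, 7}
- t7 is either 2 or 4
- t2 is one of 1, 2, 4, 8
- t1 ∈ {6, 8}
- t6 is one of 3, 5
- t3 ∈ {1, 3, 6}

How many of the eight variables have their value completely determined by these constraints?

2

The 8 variables draw from only 8 values {1, 2, 3, 4, 5, 6, 7, 8}, so each is used; only t8 can be 7, hence t8 = 7.
t1 and t5 share exactly the 2 values {6, 8}; by pigeonhole those values go to them, so strike 6, 8 from t2, t3.
The 2 variables t4 and t6 are confined to {3, 5}, which locks those values in; drop them from t3.
t3's domain is down to {1}, so t3 = 1. Strike 1 from t2.
Determined: t3=1, t8=7. The other variables each still have more than one consistent value. That makes 2.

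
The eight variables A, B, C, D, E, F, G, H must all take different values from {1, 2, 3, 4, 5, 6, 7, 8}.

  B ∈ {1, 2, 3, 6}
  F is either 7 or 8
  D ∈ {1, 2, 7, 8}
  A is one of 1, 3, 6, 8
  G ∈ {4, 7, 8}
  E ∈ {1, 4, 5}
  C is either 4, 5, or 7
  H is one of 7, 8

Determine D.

F and H share exactly the 2 values {7, 8}; by pigeonhole those values go to them, so strike 7, 8 from A, C, D, G.
G has just one choice, so G = 4. Strike 4 from C, E.
C has just one choice, so C = 5. Strike 5 from E.
E must be 1 (only option left). Remove 1 from A, B, D.
So D = 2.

2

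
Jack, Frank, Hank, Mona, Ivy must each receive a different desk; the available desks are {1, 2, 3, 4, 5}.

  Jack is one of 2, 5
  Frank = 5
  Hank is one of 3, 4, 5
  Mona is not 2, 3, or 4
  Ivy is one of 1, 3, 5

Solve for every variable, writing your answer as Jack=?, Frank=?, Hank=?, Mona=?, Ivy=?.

Frank must be 5 (only option left). So Jack, Hank, Mona, Ivy can't be 5.
Mona has just one choice, so Mona = 1. So Ivy can't be 1.
Ivy has just one choice, so Ivy = 3. Eliminate 3 elsewhere: Hank.
Jack has just one choice, so Jack = 2.
Hank must be 4 (only option left).

Jack=2, Frank=5, Hank=4, Mona=1, Ivy=3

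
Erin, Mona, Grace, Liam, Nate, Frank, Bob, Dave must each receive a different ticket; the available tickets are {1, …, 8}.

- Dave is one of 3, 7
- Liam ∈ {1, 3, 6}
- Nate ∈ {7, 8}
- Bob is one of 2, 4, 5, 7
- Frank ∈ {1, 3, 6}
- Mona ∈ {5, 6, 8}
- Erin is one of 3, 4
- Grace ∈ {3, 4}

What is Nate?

8

The 8 variables draw from only 8 values {1, 2, 3, 4, 5, 6, 7, 8}, so each is used; only Bob can be 2, hence Bob = 2.
Among the 7 still-open variables, 5 fits only Mona (and all 7 values in {1, 3, 4, 5, 6, 7, 8} must be used), so Mona = 5.
The 6 still-open variables draw from only 6 values {1, 3, 4, 6, 7, 8}, so each is used; only Nate can be 8, hence Nate = 8.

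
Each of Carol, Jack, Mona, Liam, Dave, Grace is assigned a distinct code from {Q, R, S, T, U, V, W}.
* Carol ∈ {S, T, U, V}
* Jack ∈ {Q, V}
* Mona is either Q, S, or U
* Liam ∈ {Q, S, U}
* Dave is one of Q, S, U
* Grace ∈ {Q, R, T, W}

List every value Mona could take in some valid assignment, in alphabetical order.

Q, S, U

Mona, Liam, Dave share exactly the 3 values {Q, S, U}; by pigeonhole those values go to them, so strike Q, S, U from Carol, Jack, Grace.
That leaves Jack = V. Remove V from Carol.
That leaves Carol = T. Strike T from Grace.
No further eliminations apply; Mona can still be any of Q, S, U.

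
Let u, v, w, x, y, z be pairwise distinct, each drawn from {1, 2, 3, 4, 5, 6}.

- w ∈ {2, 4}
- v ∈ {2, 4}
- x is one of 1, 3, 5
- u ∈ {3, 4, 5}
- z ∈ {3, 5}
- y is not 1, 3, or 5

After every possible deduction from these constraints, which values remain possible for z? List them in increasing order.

The 6 variables together cover exactly {1, 2, 3, 4, 5, 6} — 6 values for 6 variables — and 1 appears only in x's list, so x = 1.
Among the 5 still-open variables, 6 fits only y (and all 5 values in {2, 3, 4, 5, 6} must be used), so y = 6.
v and w between them cover only {2, 4} — a naked pair. Remove those values from u.
No further eliminations apply; z can still be any of 3, 5.

3, 5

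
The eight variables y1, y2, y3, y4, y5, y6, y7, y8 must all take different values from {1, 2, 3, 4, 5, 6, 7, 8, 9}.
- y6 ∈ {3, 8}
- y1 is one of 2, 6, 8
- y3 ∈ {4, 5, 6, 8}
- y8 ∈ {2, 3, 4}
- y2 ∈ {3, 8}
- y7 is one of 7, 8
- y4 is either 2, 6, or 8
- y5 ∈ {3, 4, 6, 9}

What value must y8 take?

The 8 variables draw from only 8 values {2, 3, 4, 5, 6, 7, 8, 9}, so each is used; only y3 can be 5, hence y3 = 5.
The 7 still-open variables draw from only 7 values {2, 3, 4, 6, 7, 8, 9}, so each is used; only y7 can be 7, hence y7 = 7.
The 6 still-open variables together cover exactly {2, 3, 4, 6, 8, 9} — 6 values for 6 variables — and 9 appears only in y5's list, so y5 = 9.
The 5 still-open variables draw from only 5 values {2, 3, 4, 6, 8}, so each is used; only y8 can be 4, hence y8 = 4.

4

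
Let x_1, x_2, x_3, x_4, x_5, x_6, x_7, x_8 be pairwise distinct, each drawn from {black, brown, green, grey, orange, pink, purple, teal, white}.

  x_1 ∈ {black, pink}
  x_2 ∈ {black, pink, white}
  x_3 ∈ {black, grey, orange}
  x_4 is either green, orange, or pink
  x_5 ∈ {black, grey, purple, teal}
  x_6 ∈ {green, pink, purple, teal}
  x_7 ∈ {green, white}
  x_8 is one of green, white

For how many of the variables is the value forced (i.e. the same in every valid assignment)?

x_7 and x_8 between them cover only {green, white} — a naked pair. Remove those values from x_2, x_4, x_6.
x_1 and x_2 share exactly the 2 values {black, pink}; by pigeonhole those values go to them, so strike black, pink from x_3, x_4, x_5, x_6.
x_4 must be orange (only option left). Strike orange from x_3.
That leaves x_3 = grey. Eliminate grey elsewhere: x_5.
Determined: x_3=grey, x_4=orange. The other variables each still have more than one consistent value. That makes 2.

2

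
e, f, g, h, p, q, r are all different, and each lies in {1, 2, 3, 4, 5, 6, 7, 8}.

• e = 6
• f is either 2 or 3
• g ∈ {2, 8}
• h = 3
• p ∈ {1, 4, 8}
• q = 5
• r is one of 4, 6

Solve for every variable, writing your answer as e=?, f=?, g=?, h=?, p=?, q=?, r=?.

e=6, f=2, g=8, h=3, p=1, q=5, r=4

e must be 6 (only option left). Strike 6 from r.
That leaves h = 3. Eliminate 3 elsewhere: f.
q has just one choice, so q = 5.
That leaves r = 4. Eliminate 4 elsewhere: p.
f has just one choice, so f = 2. Strike 2 from g.
g has just one choice, so g = 8. Strike 8 from p.
That leaves p = 1.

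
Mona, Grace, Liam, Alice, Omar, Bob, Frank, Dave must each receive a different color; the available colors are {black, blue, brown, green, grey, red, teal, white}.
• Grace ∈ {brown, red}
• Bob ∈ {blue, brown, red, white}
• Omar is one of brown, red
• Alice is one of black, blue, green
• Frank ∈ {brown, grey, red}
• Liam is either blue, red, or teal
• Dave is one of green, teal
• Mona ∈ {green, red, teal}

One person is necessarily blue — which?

The 8 variables draw from only 8 values {black, blue, brown, green, grey, red, teal, white}, so each is used; only Alice can be black, hence Alice = black.
The 7 still-open variables together cover exactly {blue, brown, green, grey, red, teal, white} — 7 values for 7 variables — and grey appears only in Frank's list, so Frank = grey.
Among the 6 still-open variables, white fits only Bob (and all 6 values in {blue, brown, green, red, teal, white} must be used), so Bob = white.
The 5 still-open variables together cover exactly {blue, brown, green, red, teal} — 5 values for 5 variables — and blue appears only in Liam's list, so Liam = blue.

Liam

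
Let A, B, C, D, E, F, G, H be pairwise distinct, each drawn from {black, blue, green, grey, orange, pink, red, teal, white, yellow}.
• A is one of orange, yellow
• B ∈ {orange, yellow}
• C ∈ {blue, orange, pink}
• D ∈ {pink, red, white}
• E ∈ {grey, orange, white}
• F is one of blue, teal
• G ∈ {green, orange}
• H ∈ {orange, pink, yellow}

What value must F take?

teal

A and B between them cover only {orange, yellow} — a naked pair. Remove those values from C, E, G, H.
That leaves G = green.
H has just one choice, so H = pink. Remove pink from C, D.
C has just one choice, so C = blue. Eliminate blue elsewhere: F.
So F = teal.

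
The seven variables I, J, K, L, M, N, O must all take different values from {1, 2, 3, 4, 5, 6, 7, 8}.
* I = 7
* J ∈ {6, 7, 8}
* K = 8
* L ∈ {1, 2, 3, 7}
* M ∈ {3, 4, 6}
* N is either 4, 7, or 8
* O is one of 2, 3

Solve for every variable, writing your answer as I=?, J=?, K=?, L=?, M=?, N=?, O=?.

I's domain is down to {7}, so I = 7. Eliminate 7 elsewhere: J, L, N.
K's domain is down to {8}, so K = 8. Eliminate 8 elsewhere: J, N.
N's domain is down to {4}, so N = 4. So M can't be 4.
That leaves J = 6. Eliminate 6 elsewhere: M.
M has just one choice, so M = 3. Strike 3 from L, O.
O has just one choice, so O = 2. So L can't be 2.
L must be 1 (only option left).

I=7, J=6, K=8, L=1, M=3, N=4, O=2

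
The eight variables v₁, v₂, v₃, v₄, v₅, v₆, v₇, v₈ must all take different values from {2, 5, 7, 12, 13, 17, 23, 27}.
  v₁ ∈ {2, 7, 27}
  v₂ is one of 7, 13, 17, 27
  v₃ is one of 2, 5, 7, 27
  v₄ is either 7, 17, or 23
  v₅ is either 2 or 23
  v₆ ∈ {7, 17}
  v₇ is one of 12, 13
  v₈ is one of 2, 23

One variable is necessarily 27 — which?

v₁

The 8 variables together cover exactly {2, 5, 7, 12, 13, 17, 23, 27} — 8 values for 8 variables — and 5 appears only in v₃'s list, so v₃ = 5.
Among the 7 still-open variables, 12 fits only v₇ (and all 7 values in {2, 7, 12, 13, 17, 23, 27} must be used), so v₇ = 12.
Among the 6 still-open variables, 13 fits only v₂ (and all 6 values in {2, 7, 13, 17, 23, 27} must be used), so v₂ = 13.
The 5 still-open variables together cover exactly {2, 7, 17, 23, 27} — 5 values for 5 variables — and 27 appears only in v₁'s list, so v₁ = 27.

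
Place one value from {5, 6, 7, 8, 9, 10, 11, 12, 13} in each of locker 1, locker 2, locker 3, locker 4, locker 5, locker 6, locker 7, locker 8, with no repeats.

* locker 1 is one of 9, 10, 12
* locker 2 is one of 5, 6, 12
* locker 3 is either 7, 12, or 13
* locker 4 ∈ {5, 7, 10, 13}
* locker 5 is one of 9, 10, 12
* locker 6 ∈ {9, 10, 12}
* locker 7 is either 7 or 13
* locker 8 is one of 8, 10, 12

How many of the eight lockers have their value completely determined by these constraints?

The 8 variables draw from only 8 values {5, 6, 7, 8, 9, 10, 12, 13}, so each is used; only locker 2 can be 6, hence locker 2 = 6.
Among the 7 still-open variables, 5 fits only locker 4 (and all 7 values in {5, 7, 8, 9, 10, 12, 13} must be used), so locker 4 = 5.
The 6 still-open variables together cover exactly {7, 8, 9, 10, 12, 13} — 6 values for 6 variables — and 8 appears only in locker 8's list, so locker 8 = 8.
locker 1, locker 5, locker 6 share exactly the 3 values {9, 10, 12}; by pigeonhole those values go to them, so strike 9, 10, 12 from locker 3.
Determined: locker 2=6, locker 4=5, locker 8=8. The other lockers each still have more than one consistent value. That makes 3.

3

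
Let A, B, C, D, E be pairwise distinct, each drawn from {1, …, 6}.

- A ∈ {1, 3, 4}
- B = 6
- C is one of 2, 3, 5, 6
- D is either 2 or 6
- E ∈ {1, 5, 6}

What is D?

2

B must be 6 (only option left). Remove 6 from C, D, E.
So D = 2.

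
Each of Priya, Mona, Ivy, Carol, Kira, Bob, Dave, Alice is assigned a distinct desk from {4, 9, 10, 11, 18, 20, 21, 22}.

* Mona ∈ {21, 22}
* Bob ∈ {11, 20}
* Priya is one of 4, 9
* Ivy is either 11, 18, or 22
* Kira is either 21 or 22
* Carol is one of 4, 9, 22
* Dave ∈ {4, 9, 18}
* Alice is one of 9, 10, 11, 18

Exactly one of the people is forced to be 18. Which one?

The 8 variables together cover exactly {4, 9, 10, 11, 18, 20, 21, 22} — 8 values for 8 variables — and 10 appears only in Alice's list, so Alice = 10.
Among the 7 still-open variables, 20 fits only Bob (and all 7 values in {4, 9, 11, 18, 20, 21, 22} must be used), so Bob = 20.
Among the 6 still-open variables, 11 fits only Ivy (and all 6 values in {4, 9, 11, 18, 21, 22} must be used), so Ivy = 11.
The 5 still-open variables draw from only 5 values {4, 9, 18, 21, 22}, so each is used; only Dave can be 18, hence Dave = 18.

Dave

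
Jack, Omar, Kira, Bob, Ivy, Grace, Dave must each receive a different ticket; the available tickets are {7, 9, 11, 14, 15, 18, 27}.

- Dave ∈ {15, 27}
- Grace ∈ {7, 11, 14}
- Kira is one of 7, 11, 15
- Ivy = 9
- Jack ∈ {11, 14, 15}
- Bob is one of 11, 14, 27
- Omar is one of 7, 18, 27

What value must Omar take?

18

Ivy's domain is down to {9}, so Ivy = 9.
The 6 still-open variables together cover exactly {7, 11, 14, 15, 18, 27} — 6 values for 6 variables — and 18 appears only in Omar's list, so Omar = 18.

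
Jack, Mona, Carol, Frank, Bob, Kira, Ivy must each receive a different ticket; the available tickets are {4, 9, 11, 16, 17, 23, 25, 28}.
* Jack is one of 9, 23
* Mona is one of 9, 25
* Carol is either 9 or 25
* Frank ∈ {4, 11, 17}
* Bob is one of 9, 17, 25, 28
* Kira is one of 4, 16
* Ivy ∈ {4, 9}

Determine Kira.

Mona and Carol between them cover only {9, 25} — a naked pair. Remove those values from Jack, Bob, Ivy.
That leaves Jack = 23.
Ivy has just one choice, so Ivy = 4. Strike 4 from Frank, Kira.
So Kira = 16.

16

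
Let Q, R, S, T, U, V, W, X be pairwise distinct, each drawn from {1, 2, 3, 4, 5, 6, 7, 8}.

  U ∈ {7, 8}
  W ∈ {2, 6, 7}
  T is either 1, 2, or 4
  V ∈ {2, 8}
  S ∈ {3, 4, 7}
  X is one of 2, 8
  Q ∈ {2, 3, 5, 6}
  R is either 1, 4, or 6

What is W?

The 8 variables draw from only 8 values {1, 2, 3, 4, 5, 6, 7, 8}, so each is used; only Q can be 5, hence Q = 5.
Among the 7 still-open variables, 3 fits only S (and all 7 values in {1, 2, 3, 4, 6, 7, 8} must be used), so S = 3.
V and X share exactly the 2 values {2, 8}; by pigeonhole those values go to them, so strike 2, 8 from T, U, W.
U has just one choice, so U = 7. Strike 7 from W.
So W = 6.

6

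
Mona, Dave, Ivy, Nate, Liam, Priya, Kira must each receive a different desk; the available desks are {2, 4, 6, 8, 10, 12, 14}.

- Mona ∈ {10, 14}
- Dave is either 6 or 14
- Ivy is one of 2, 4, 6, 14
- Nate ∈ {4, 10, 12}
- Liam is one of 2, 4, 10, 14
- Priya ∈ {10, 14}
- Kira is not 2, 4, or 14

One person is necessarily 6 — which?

Dave

The 7 variables draw from only 7 values {2, 4, 6, 8, 10, 12, 14}, so each is used; only Kira can be 8, hence Kira = 8.
The 6 still-open variables together cover exactly {2, 4, 6, 10, 12, 14} — 6 values for 6 variables — and 12 appears only in Nate's list, so Nate = 12.
The 2 variables Mona and Priya are confined to {10, 14}, which locks those values in; drop them from Dave, Ivy, Liam.
So 6 goes to Dave.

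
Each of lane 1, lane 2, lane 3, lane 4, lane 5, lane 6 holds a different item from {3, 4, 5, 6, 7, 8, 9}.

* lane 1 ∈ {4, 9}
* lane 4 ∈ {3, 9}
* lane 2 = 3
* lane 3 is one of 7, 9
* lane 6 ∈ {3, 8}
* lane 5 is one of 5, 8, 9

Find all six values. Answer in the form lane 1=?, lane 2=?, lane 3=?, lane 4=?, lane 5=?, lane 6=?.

lane 2 has just one choice, so lane 2 = 3. Strike 3 from lane 4, lane 6.
lane 4's domain is down to {9}, so lane 4 = 9. Strike 9 from lane 1, lane 3, lane 5.
lane 6 must be 8 (only option left). Strike 8 from lane 5.
lane 1's domain is down to {4}, so lane 1 = 4.
That leaves lane 3 = 7.
lane 5's domain is down to {5}, so lane 5 = 5.

lane 1=4, lane 2=3, lane 3=7, lane 4=9, lane 5=5, lane 6=8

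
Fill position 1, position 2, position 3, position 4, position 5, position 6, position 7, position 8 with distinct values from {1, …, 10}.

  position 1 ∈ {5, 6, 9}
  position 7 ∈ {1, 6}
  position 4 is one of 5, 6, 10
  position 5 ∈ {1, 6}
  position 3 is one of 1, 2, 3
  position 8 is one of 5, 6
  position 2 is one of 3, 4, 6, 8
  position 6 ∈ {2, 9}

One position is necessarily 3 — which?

position 5 and position 7 between them cover only {1, 6} — a naked pair. Remove those values from position 1, position 2, position 3, position 4, position 8.
That leaves position 8 = 5. Eliminate 5 elsewhere: position 1, position 4.
position 1's domain is down to {9}, so position 1 = 9. Remove 9 from position 6.
position 4 has just one choice, so position 4 = 10.
position 6 must be 2 (only option left). Remove 2 from position 3.
So 3 goes to position 3.

position 3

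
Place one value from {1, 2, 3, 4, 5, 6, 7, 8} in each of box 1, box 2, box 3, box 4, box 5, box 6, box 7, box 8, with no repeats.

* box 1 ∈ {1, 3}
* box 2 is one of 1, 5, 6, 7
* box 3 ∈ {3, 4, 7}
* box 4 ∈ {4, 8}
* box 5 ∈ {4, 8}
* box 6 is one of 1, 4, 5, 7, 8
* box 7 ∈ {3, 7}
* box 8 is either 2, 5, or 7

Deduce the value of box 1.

1

The 8 variables together cover exactly {1, 2, 3, 4, 5, 6, 7, 8} — 8 values for 8 variables — and 2 appears only in box 8's list, so box 8 = 2.
Among the 7 still-open variables, 6 fits only box 2 (and all 7 values in {1, 3, 4, 5, 6, 7, 8} must be used), so box 2 = 6.
The 6 still-open variables together cover exactly {1, 3, 4, 5, 7, 8} — 6 values for 6 variables — and 5 appears only in box 6's list, so box 6 = 5.
Among the 5 still-open variables, 1 fits only box 1 (and all 5 values in {1, 3, 4, 7, 8} must be used), so box 1 = 1.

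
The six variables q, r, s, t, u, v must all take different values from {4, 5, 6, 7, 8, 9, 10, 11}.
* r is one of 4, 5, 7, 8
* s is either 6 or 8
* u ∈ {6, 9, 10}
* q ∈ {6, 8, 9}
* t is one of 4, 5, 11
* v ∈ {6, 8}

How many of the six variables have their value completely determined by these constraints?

2

s and v share exactly the 2 values {6, 8}; by pigeonhole those values go to them, so strike 6, 8 from q, r, u.
q's domain is down to {9}, so q = 9. So u can't be 9.
u's domain is down to {10}, so u = 10.
Determined: q=9, u=10. The other variables each still have more than one consistent value. That makes 2.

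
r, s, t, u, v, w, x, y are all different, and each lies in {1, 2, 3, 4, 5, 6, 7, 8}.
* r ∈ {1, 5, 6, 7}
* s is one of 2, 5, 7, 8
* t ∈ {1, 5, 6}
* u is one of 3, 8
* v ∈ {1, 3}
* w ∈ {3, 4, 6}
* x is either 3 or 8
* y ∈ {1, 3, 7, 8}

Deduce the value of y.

Among the 8 variables, 2 fits only s (and all 8 values in {1, 2, 3, 4, 5, 6, 7, 8} must be used), so s = 2.
Among the 7 still-open variables, 4 fits only w (and all 7 values in {1, 3, 4, 5, 6, 7, 8} must be used), so w = 4.
The 2 variables u and x are confined to {3, 8}, which locks those values in; drop them from v, y.
That leaves v = 1. Eliminate 1 elsewhere: r, t, y.
So y = 7.

7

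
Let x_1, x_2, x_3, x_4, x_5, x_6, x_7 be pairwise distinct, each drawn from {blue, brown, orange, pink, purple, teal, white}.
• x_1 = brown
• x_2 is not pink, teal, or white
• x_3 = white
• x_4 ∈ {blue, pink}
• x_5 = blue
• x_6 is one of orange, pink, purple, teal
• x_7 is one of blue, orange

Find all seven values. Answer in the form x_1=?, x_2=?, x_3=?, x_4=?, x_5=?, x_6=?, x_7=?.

x_1 must be brown (only option left). Strike brown from x_2.
x_3 has just one choice, so x_3 = white.
x_5 has just one choice, so x_5 = blue. Eliminate blue elsewhere: x_2, x_4, x_7.
x_7's domain is down to {orange}, so x_7 = orange. So x_2, x_6 can't be orange.
x_2 has just one choice, so x_2 = purple. Strike purple from x_6.
x_4 has just one choice, so x_4 = pink. Eliminate pink elsewhere: x_6.
x_6 must be teal (only option left).

x_1=brown, x_2=purple, x_3=white, x_4=pink, x_5=blue, x_6=teal, x_7=orange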